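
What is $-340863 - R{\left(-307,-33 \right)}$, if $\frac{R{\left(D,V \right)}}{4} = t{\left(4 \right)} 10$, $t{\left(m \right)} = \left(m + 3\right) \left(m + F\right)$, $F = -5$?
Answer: $-340583$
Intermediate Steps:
$t{\left(m \right)} = \left(-5 + m\right) \left(3 + m\right)$ ($t{\left(m \right)} = \left(m + 3\right) \left(m - 5\right) = \left(3 + m\right) \left(-5 + m\right) = \left(-5 + m\right) \left(3 + m\right)$)
$R{\left(D,V \right)} = -280$ ($R{\left(D,V \right)} = 4 \left(-15 + 4^{2} - 8\right) 10 = 4 \left(-15 + 16 - 8\right) 10 = 4 \left(\left(-7\right) 10\right) = 4 \left(-70\right) = -280$)
$-340863 - R{\left(-307,-33 \right)} = -340863 - -280 = -340863 + 280 = -340583$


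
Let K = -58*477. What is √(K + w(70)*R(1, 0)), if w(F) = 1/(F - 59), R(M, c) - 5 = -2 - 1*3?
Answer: 3*I*√3074 ≈ 166.33*I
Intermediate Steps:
R(M, c) = 0 (R(M, c) = 5 + (-2 - 1*3) = 5 + (-2 - 3) = 5 - 5 = 0)
w(F) = 1/(-59 + F)
K = -27666
√(K + w(70)*R(1, 0)) = √(-27666 + 0/(-59 + 70)) = √(-27666 + 0/11) = √(-27666 + (1/11)*0) = √(-27666 + 0) = √(-27666) = 3*I*√3074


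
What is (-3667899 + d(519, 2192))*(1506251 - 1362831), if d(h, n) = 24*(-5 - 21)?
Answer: -526139568660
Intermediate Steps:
d(h, n) = -624 (d(h, n) = 24*(-26) = -624)
(-3667899 + d(519, 2192))*(1506251 - 1362831) = (-3667899 - 624)*(1506251 - 1362831) = -3668523*143420 = -526139568660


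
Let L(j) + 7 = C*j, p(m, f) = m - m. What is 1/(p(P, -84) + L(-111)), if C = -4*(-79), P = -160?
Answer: -1/35083 ≈ -2.8504e-5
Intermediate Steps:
p(m, f) = 0
C = 316
L(j) = -7 + 316*j
1/(p(P, -84) + L(-111)) = 1/(0 + (-7 + 316*(-111))) = 1/(0 + (-7 - 35076)) = 1/(0 - 35083) = 1/(-35083) = -1/35083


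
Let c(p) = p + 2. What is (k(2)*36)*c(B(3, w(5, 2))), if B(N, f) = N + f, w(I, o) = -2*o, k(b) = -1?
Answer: -36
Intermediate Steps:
c(p) = 2 + p
(k(2)*36)*c(B(3, w(5, 2))) = (-1*36)*(2 + (3 - 2*2)) = -36*(2 + (3 - 4)) = -36*(2 - 1) = -36*1 = -36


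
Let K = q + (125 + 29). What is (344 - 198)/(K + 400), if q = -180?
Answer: 73/187 ≈ 0.39037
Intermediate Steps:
K = -26 (K = -180 + (125 + 29) = -180 + 154 = -26)
(344 - 198)/(K + 400) = (344 - 198)/(-26 + 400) = 146/374 = 146*(1/374) = 73/187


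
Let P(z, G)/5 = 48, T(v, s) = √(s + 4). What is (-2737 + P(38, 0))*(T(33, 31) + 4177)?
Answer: -10429969 - 2497*√35 ≈ -1.0445e+7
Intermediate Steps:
T(v, s) = √(4 + s)
P(z, G) = 240 (P(z, G) = 5*48 = 240)
(-2737 + P(38, 0))*(T(33, 31) + 4177) = (-2737 + 240)*(√(4 + 31) + 4177) = -2497*(√35 + 4177) = -2497*(4177 + √35) = -10429969 - 2497*√35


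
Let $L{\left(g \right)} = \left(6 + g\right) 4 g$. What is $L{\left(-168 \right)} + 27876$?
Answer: $136740$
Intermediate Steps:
$L{\left(g \right)} = g \left(24 + 4 g\right)$ ($L{\left(g \right)} = \left(24 + 4 g\right) g = g \left(24 + 4 g\right)$)
$L{\left(-168 \right)} + 27876 = 4 \left(-168\right) \left(6 - 168\right) + 27876 = 4 \left(-168\right) \left(-162\right) + 27876 = 108864 + 27876 = 136740$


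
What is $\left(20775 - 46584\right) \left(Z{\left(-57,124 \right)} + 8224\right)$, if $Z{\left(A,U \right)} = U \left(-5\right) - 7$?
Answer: $-196070973$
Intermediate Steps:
$Z{\left(A,U \right)} = -7 - 5 U$ ($Z{\left(A,U \right)} = - 5 U - 7 = -7 - 5 U$)
$\left(20775 - 46584\right) \left(Z{\left(-57,124 \right)} + 8224\right) = \left(20775 - 46584\right) \left(\left(-7 - 620\right) + 8224\right) = - 25809 \left(\left(-7 - 620\right) + 8224\right) = - 25809 \left(-627 + 8224\right) = \left(-25809\right) 7597 = -196070973$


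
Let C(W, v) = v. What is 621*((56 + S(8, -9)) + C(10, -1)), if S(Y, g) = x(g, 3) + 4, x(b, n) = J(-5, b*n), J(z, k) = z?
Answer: 33534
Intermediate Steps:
x(b, n) = -5
S(Y, g) = -1 (S(Y, g) = -5 + 4 = -1)
621*((56 + S(8, -9)) + C(10, -1)) = 621*((56 - 1) - 1) = 621*(55 - 1) = 621*54 = 33534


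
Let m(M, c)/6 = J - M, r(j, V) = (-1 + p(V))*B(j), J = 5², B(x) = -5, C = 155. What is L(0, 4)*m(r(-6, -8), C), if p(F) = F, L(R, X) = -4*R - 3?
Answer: 360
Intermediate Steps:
L(R, X) = -3 - 4*R
J = 25
r(j, V) = 5 - 5*V (r(j, V) = (-1 + V)*(-5) = 5 - 5*V)
m(M, c) = 150 - 6*M (m(M, c) = 6*(25 - M) = 150 - 6*M)
L(0, 4)*m(r(-6, -8), C) = (-3 - 4*0)*(150 - 6*(5 - 5*(-8))) = (-3 + 0)*(150 - 6*(5 + 40)) = -3*(150 - 6*45) = -3*(150 - 270) = -3*(-120) = 360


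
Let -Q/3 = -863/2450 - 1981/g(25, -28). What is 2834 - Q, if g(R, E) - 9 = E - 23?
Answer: 3643693/1225 ≈ 2974.4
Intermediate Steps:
g(R, E) = -14 + E (g(R, E) = 9 + (E - 23) = 9 + (-23 + E) = -14 + E)
Q = -172043/1225 (Q = -3*(-863/2450 - 1981/(-14 - 28)) = -3*(-863*1/2450 - 1981/(-42)) = -3*(-863/2450 - 1981*(-1/42)) = -3*(-863/2450 + 283/6) = -3*172043/3675 = -172043/1225 ≈ -140.44)
2834 - Q = 2834 - 1*(-172043/1225) = 2834 + 172043/1225 = 3643693/1225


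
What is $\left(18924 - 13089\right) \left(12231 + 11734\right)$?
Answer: $139835775$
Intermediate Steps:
$\left(18924 - 13089\right) \left(12231 + 11734\right) = 5835 \cdot 23965 = 139835775$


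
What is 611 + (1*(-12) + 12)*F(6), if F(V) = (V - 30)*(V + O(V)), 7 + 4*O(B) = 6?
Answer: 611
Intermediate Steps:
O(B) = -¼ (O(B) = -7/4 + (¼)*6 = -7/4 + 3/2 = -¼)
F(V) = (-30 + V)*(-¼ + V) (F(V) = (V - 30)*(V - ¼) = (-30 + V)*(-¼ + V))
611 + (1*(-12) + 12)*F(6) = 611 + (1*(-12) + 12)*(15/2 + 6² - 121/4*6) = 611 + (-12 + 12)*(15/2 + 36 - 363/2) = 611 + 0*(-138) = 611 + 0 = 611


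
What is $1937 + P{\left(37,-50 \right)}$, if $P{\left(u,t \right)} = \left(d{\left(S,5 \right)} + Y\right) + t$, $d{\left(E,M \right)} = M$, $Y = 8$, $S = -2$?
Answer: $1900$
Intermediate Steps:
$P{\left(u,t \right)} = 13 + t$ ($P{\left(u,t \right)} = \left(5 + 8\right) + t = 13 + t$)
$1937 + P{\left(37,-50 \right)} = 1937 + \left(13 - 50\right) = 1937 - 37 = 1900$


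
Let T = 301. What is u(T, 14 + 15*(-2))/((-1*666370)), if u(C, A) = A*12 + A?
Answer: 104/333185 ≈ 0.00031214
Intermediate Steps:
u(C, A) = 13*A (u(C, A) = 12*A + A = 13*A)
u(T, 14 + 15*(-2))/((-1*666370)) = (13*(14 + 15*(-2)))/((-1*666370)) = (13*(14 - 30))/(-666370) = (13*(-16))*(-1/666370) = -208*(-1/666370) = 104/333185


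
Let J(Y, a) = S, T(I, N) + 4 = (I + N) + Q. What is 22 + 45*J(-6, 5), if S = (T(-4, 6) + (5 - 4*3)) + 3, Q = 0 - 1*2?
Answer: -338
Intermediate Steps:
Q = -2 (Q = 0 - 2 = -2)
T(I, N) = -6 + I + N (T(I, N) = -4 + ((I + N) - 2) = -4 + (-2 + I + N) = -6 + I + N)
S = -8 (S = ((-6 - 4 + 6) + (5 - 4*3)) + 3 = (-4 + (5 - 12)) + 3 = (-4 - 7) + 3 = -11 + 3 = -8)
J(Y, a) = -8
22 + 45*J(-6, 5) = 22 + 45*(-8) = 22 - 360 = -338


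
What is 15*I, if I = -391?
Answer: -5865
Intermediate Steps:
15*I = 15*(-391) = -5865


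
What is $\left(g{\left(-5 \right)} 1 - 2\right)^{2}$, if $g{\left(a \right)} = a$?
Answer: $49$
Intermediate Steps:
$\left(g{\left(-5 \right)} 1 - 2\right)^{2} = \left(\left(-5\right) 1 - 2\right)^{2} = \left(-5 + \left(-14 + 12\right)\right)^{2} = \left(-5 - 2\right)^{2} = \left(-7\right)^{2} = 49$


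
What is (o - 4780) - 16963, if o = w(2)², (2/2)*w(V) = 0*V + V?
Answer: -21739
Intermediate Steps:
w(V) = V (w(V) = 0*V + V = 0 + V = V)
o = 4 (o = 2² = 4)
(o - 4780) - 16963 = (4 - 4780) - 16963 = -4776 - 16963 = -21739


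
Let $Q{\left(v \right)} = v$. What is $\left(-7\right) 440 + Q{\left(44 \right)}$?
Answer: $-3036$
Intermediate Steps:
$\left(-7\right) 440 + Q{\left(44 \right)} = \left(-7\right) 440 + 44 = -3080 + 44 = -3036$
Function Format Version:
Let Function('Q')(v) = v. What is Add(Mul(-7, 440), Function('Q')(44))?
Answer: -3036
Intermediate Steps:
Add(Mul(-7, 440), Function('Q')(44)) = Add(Mul(-7, 440), 44) = Add(-3080, 44) = -3036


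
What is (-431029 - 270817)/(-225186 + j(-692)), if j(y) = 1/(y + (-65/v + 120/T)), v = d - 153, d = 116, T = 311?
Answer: 5571386196894/1787569039661 ≈ 3.1167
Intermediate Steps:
v = -37 (v = 116 - 153 = -37)
j(y) = 1/(24655/11507 + y) (j(y) = 1/(y + (-65/(-37) + 120/311)) = 1/(y + (-65*(-1/37) + 120*(1/311))) = 1/(y + (65/37 + 120/311)) = 1/(y + 24655/11507) = 1/(24655/11507 + y))
(-431029 - 270817)/(-225186 + j(-692)) = (-431029 - 270817)/(-225186 + 11507/(24655 + 11507*(-692))) = -701846/(-225186 + 11507/(24655 - 7962844)) = -701846/(-225186 + 11507/(-7938189)) = -701846/(-225186 + 11507*(-1/7938189)) = -701846/(-225186 - 11507/7938189) = -701846/(-1787569039661/7938189) = -701846*(-7938189/1787569039661) = 5571386196894/1787569039661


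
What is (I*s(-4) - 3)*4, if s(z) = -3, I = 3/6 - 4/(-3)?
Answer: -34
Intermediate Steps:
I = 11/6 (I = 3*(⅙) - 4*(-⅓) = ½ + 4/3 = 11/6 ≈ 1.8333)
(I*s(-4) - 3)*4 = ((11/6)*(-3) - 3)*4 = (-11/2 - 3)*4 = -17/2*4 = -34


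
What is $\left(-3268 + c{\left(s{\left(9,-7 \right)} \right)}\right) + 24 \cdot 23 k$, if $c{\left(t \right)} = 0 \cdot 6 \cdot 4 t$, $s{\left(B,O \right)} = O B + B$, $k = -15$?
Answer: $-11548$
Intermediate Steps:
$s{\left(B,O \right)} = B + B O$ ($s{\left(B,O \right)} = B O + B = B + B O$)
$c{\left(t \right)} = 0$ ($c{\left(t \right)} = 0 \cdot 4 t = 0 t = 0$)
$\left(-3268 + c{\left(s{\left(9,-7 \right)} \right)}\right) + 24 \cdot 23 k = \left(-3268 + 0\right) + 24 \cdot 23 \left(-15\right) = -3268 + 552 \left(-15\right) = -3268 - 8280 = -11548$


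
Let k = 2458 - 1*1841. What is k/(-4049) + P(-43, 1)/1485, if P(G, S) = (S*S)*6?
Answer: -297317/2004255 ≈ -0.14834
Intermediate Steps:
P(G, S) = 6*S² (P(G, S) = S²*6 = 6*S²)
k = 617 (k = 2458 - 1841 = 617)
k/(-4049) + P(-43, 1)/1485 = 617/(-4049) + (6*1²)/1485 = 617*(-1/4049) + (6*1)*(1/1485) = -617/4049 + 6*(1/1485) = -617/4049 + 2/495 = -297317/2004255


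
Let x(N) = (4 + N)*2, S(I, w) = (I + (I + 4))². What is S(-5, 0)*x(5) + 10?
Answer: 658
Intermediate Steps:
S(I, w) = (4 + 2*I)² (S(I, w) = (I + (4 + I))² = (4 + 2*I)²)
x(N) = 8 + 2*N
S(-5, 0)*x(5) + 10 = (4*(2 - 5)²)*(8 + 2*5) + 10 = (4*(-3)²)*(8 + 10) + 10 = (4*9)*18 + 10 = 36*18 + 10 = 648 + 10 = 658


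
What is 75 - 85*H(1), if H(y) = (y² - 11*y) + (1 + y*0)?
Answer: 840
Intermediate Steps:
H(y) = 1 + y² - 11*y (H(y) = (y² - 11*y) + (1 + 0) = (y² - 11*y) + 1 = 1 + y² - 11*y)
75 - 85*H(1) = 75 - 85*(1 + 1² - 11*1) = 75 - 85*(1 + 1 - 11) = 75 - 85*(-9) = 75 + 765 = 840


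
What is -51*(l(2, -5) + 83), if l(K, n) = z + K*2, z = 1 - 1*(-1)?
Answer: -4539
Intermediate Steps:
z = 2 (z = 1 + 1 = 2)
l(K, n) = 2 + 2*K (l(K, n) = 2 + K*2 = 2 + 2*K)
-51*(l(2, -5) + 83) = -51*((2 + 2*2) + 83) = -51*((2 + 4) + 83) = -51*(6 + 83) = -51*89 = -4539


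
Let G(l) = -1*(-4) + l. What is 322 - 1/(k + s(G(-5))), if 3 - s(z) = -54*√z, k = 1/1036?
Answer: 1010882618550/3139397017 + 57957984*I/3139397017 ≈ 322.0 + 0.018461*I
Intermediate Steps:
k = 1/1036 ≈ 0.00096525
G(l) = 4 + l
s(z) = 3 + 54*√z (s(z) = 3 - (-54)*√z = 3 + 54*√z)
322 - 1/(k + s(G(-5))) = 322 - 1/(1/1036 + (3 + 54*√(4 - 5))) = 322 - 1/(1/1036 + (3 + 54*√(-1))) = 322 - 1/(1/1036 + (3 + 54*I)) = 322 - 1/(3109/1036 + 54*I) = 322 - 1073296*(3109/1036 - 54*I)/3139397017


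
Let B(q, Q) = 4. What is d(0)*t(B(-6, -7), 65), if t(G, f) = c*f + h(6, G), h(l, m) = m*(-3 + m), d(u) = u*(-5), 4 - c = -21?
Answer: 0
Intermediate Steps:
c = 25 (c = 4 - 1*(-21) = 4 + 21 = 25)
d(u) = -5*u
t(G, f) = 25*f + G*(-3 + G)
d(0)*t(B(-6, -7), 65) = (-5*0)*(25*65 + 4*(-3 + 4)) = 0*(1625 + 4*1) = 0*(1625 + 4) = 0*1629 = 0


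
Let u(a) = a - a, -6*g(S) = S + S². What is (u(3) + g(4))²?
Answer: 100/9 ≈ 11.111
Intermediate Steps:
g(S) = -S/6 - S²/6 (g(S) = -(S + S²)/6 = -S/6 - S²/6)
u(a) = 0
(u(3) + g(4))² = (0 - ⅙*4*(1 + 4))² = (0 - ⅙*4*5)² = (0 - 10/3)² = (-10/3)² = 100/9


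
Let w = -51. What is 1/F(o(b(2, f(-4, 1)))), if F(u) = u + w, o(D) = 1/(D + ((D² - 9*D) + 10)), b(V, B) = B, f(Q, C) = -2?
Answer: -30/1529 ≈ -0.019621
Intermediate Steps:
o(D) = 1/(10 + D² - 8*D) (o(D) = 1/(D + (10 + D² - 9*D)) = 1/(10 + D² - 8*D))
F(u) = -51 + u (F(u) = u - 51 = -51 + u)
1/F(o(b(2, f(-4, 1)))) = 1/(-51 + 1/(10 + (-2)² - 8*(-2))) = 1/(-51 + 1/(10 + 4 + 16)) = 1/(-51 + 1/30) = 1/(-1529/30) = -30/1529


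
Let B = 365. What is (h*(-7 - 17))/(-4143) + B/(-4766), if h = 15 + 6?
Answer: 296623/6581846 ≈ 0.045067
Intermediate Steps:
h = 21
(h*(-7 - 17))/(-4143) + B/(-4766) = (21*(-7 - 17))/(-4143) + 365/(-4766) = (21*(-24))*(-1/4143) + 365*(-1/4766) = -504*(-1/4143) - 365/4766 = 168/1381 - 365/4766 = 296623/6581846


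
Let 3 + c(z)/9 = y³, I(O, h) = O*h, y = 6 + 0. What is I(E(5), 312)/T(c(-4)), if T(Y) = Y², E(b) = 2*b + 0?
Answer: 1040/1224963 ≈ 0.00084900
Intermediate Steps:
E(b) = 2*b
y = 6
c(z) = 1917 (c(z) = -27 + 9*6³ = -27 + 9*216 = -27 + 1944 = 1917)
I(E(5), 312)/T(c(-4)) = ((2*5)*312)/(1917²) = (10*312)/3674889 = 3120*(1/3674889) = 1040/1224963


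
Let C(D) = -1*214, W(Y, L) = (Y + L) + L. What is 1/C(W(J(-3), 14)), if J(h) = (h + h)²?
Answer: -1/214 ≈ -0.0046729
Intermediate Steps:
J(h) = 4*h² (J(h) = (2*h)² = 4*h²)
W(Y, L) = Y + 2*L (W(Y, L) = (L + Y) + L = Y + 2*L)
C(D) = -214
1/C(W(J(-3), 14)) = 1/(-214) = -1/214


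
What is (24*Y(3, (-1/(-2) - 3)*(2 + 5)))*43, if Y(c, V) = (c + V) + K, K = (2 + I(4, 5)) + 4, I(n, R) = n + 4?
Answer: -516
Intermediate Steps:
I(n, R) = 4 + n
K = 14 (K = (2 + (4 + 4)) + 4 = (2 + 8) + 4 = 10 + 4 = 14)
Y(c, V) = 14 + V + c (Y(c, V) = (c + V) + 14 = (V + c) + 14 = 14 + V + c)
(24*Y(3, (-1/(-2) - 3)*(2 + 5)))*43 = (24*(14 + (-1/(-2) - 3)*(2 + 5) + 3))*43 = (24*(14 + (-1*(-½) - 3)*7 + 3))*43 = (24*(14 + (½ - 3)*7 + 3))*43 = (24*(14 - 5/2*7 + 3))*43 = (24*(14 - 35/2 + 3))*43 = (24*(-½))*43 = -12*43 = -516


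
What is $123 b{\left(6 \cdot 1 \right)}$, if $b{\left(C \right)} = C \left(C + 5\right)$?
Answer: $8118$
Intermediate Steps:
$b{\left(C \right)} = C \left(5 + C\right)$
$123 b{\left(6 \cdot 1 \right)} = 123 \cdot 6 \cdot 1 \left(5 + 6 \cdot 1\right) = 123 \cdot 6 \left(5 + 6\right) = 123 \cdot 6 \cdot 11 = 123 \cdot 66 = 8118$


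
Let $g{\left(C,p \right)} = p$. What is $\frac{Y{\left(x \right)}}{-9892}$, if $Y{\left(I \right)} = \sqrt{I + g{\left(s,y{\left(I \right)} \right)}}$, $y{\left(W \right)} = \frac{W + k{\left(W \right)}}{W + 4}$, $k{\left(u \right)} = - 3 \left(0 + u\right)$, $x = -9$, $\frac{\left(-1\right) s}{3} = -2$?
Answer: $- \frac{3 i \sqrt{35}}{49460} \approx - 0.00035884 i$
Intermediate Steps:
$s = 6$ ($s = \left(-3\right) \left(-2\right) = 6$)
$k{\left(u \right)} = - 3 u$
$y{\left(W \right)} = - \frac{2 W}{4 + W}$ ($y{\left(W \right)} = \frac{W - 3 W}{W + 4} = \frac{\left(-2\right) W}{4 + W} = - \frac{2 W}{4 + W}$)
$Y{\left(I \right)} = \sqrt{I - \frac{2 I}{4 + I}}$
$\frac{Y{\left(x \right)}}{-9892} = \frac{\sqrt{- \frac{9 \left(2 - 9\right)}{4 - 9}}}{-9892} = \sqrt{\left(-9\right) \frac{1}{-5} \left(-7\right)} \left(- \frac{1}{9892}\right) = \sqrt{\left(-9\right) \left(- \frac{1}{5}\right) \left(-7\right)} \left(- \frac{1}{9892}\right) = \sqrt{- \frac{63}{5}} \left(- \frac{1}{9892}\right) = \frac{3 i \sqrt{35}}{5} \left(- \frac{1}{9892}\right) = - \frac{3 i \sqrt{35}}{49460}$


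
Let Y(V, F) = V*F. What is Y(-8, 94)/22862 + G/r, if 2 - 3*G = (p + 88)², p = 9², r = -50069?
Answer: 269980097/1717016217 ≈ 0.15724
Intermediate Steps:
p = 81
G = -28559/3 (G = ⅔ - (81 + 88)²/3 = ⅔ - ⅓*169² = ⅔ - ⅓*28561 = ⅔ - 28561/3 = -28559/3 ≈ -9519.7)
Y(V, F) = F*V
Y(-8, 94)/22862 + G/r = (94*(-8))/22862 - 28559/3/(-50069) = -752*1/22862 - 28559/3*(-1/50069) = -376/11431 + 28559/150207 = 269980097/1717016217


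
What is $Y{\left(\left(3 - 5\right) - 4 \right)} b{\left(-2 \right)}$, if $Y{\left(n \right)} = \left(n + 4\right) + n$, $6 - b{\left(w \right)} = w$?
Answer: $-64$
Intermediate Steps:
$b{\left(w \right)} = 6 - w$
$Y{\left(n \right)} = 4 + 2 n$ ($Y{\left(n \right)} = \left(4 + n\right) + n = 4 + 2 n$)
$Y{\left(\left(3 - 5\right) - 4 \right)} b{\left(-2 \right)} = \left(4 + 2 \left(\left(3 - 5\right) - 4\right)\right) \left(6 - -2\right) = \left(4 + 2 \left(-2 - 4\right)\right) \left(6 + 2\right) = \left(4 + 2 \left(-6\right)\right) 8 = \left(4 - 12\right) 8 = \left(-8\right) 8 = -64$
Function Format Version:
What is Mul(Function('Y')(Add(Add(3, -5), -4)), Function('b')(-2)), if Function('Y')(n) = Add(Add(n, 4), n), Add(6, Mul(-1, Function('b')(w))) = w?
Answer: -64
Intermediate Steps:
Function('b')(w) = Add(6, Mul(-1, w))
Function('Y')(n) = Add(4, Mul(2, n)) (Function('Y')(n) = Add(Add(4, n), n) = Add(4, Mul(2, n)))
Mul(Function('Y')(Add(Add(3, -5), -4)), Function('b')(-2)) = Mul(Add(4, Mul(2, Add(Add(3, -5), -4))), Add(6, Mul(-1, -2))) = Mul(Add(4, Mul(2, Add(-2, -4))), Add(6, 2)) = Mul(Add(4, Mul(2, -6)), 8) = Mul(Add(4, -12), 8) = Mul(-8, 8) = -64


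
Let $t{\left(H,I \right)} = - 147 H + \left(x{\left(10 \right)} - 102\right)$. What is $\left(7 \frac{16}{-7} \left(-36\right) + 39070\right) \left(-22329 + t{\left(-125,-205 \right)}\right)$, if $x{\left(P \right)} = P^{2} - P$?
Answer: $-157236036$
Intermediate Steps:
$t{\left(H,I \right)} = -12 - 147 H$ ($t{\left(H,I \right)} = - 147 H + \left(10 \left(-1 + 10\right) - 102\right) = - 147 H + \left(10 \cdot 9 - 102\right) = - 147 H + \left(90 - 102\right) = - 147 H - 12 = -12 - 147 H$)
$\left(7 \frac{16}{-7} \left(-36\right) + 39070\right) \left(-22329 + t{\left(-125,-205 \right)}\right) = \left(7 \frac{16}{-7} \left(-36\right) + 39070\right) \left(-22329 - -18363\right) = \left(7 \cdot 16 \left(- \frac{1}{7}\right) \left(-36\right) + 39070\right) \left(-22329 + \left(-12 + 18375\right)\right) = \left(7 \left(- \frac{16}{7}\right) \left(-36\right) + 39070\right) \left(-22329 + 18363\right) = \left(\left(-16\right) \left(-36\right) + 39070\right) \left(-3966\right) = \left(576 + 39070\right) \left(-3966\right) = 39646 \left(-3966\right) = -157236036$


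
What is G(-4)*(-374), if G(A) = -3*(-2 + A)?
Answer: -6732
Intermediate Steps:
G(A) = 6 - 3*A
G(-4)*(-374) = (6 - 3*(-4))*(-374) = (6 + 12)*(-374) = 18*(-374) = -6732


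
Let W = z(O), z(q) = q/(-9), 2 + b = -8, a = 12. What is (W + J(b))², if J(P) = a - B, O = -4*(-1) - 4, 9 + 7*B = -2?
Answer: 9025/49 ≈ 184.18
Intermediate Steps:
B = -11/7 (B = -9/7 + (⅐)*(-2) = -9/7 - 2/7 = -11/7 ≈ -1.5714)
O = 0 (O = 4 - 4 = 0)
b = -10 (b = -2 - 8 = -10)
J(P) = 95/7 (J(P) = 12 - 1*(-11/7) = 12 + 11/7 = 95/7)
z(q) = -q/9 (z(q) = q*(-⅑) = -q/9)
W = 0 (W = -⅑*0 = 0)
(W + J(b))² = (0 + 95/7)² = (95/7)² = 9025/49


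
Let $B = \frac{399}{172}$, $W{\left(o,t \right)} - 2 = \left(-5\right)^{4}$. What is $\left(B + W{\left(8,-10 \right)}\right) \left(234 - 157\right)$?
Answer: $\frac{8334711}{172} \approx 48458.0$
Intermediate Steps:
$W{\left(o,t \right)} = 627$ ($W{\left(o,t \right)} = 2 + \left(-5\right)^{4} = 2 + 625 = 627$)
$B = \frac{399}{172}$ ($B = 399 \cdot \frac{1}{172} = \frac{399}{172} \approx 2.3198$)
$\left(B + W{\left(8,-10 \right)}\right) \left(234 - 157\right) = \left(\frac{399}{172} + 627\right) \left(234 - 157\right) = \frac{108243}{172} \cdot 77 = \frac{8334711}{172}$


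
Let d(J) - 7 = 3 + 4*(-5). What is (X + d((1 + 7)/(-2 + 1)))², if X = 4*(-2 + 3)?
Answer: 36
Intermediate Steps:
X = 4 (X = 4*1 = 4)
d(J) = -10 (d(J) = 7 + (3 + 4*(-5)) = 7 + (3 - 20) = 7 - 17 = -10)
(X + d((1 + 7)/(-2 + 1)))² = (4 - 10)² = (-6)² = 36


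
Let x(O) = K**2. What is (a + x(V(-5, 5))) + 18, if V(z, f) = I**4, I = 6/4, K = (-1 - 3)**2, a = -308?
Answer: -34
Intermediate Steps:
K = 16 (K = (-4)**2 = 16)
I = 3/2 (I = 6*(1/4) = 3/2 ≈ 1.5000)
V(z, f) = 81/16 (V(z, f) = (3/2)**4 = 81/16)
x(O) = 256 (x(O) = 16**2 = 256)
(a + x(V(-5, 5))) + 18 = (-308 + 256) + 18 = -52 + 18 = -34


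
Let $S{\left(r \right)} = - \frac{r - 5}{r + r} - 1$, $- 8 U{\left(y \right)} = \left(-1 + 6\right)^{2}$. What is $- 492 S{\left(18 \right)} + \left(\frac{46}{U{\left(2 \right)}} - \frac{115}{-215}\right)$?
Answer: $\frac{2113928}{3225} \approx 655.48$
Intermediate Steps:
$U{\left(y \right)} = - \frac{25}{8}$ ($U{\left(y \right)} = - \frac{\left(-1 + 6\right)^{2}}{8} = - \frac{5^{2}}{8} = \left(- \frac{1}{8}\right) 25 = - \frac{25}{8}$)
$S{\left(r \right)} = -1 - \frac{-5 + r}{2 r}$ ($S{\left(r \right)} = - \frac{-5 + r}{2 r} - 1 = -1 - \frac{-5 + r}{2 r}$)
$- 492 S{\left(18 \right)} + \left(\frac{46}{U{\left(2 \right)}} - \frac{115}{-215}\right) = - 492 \frac{5 - 54}{2 \cdot 18} + \left(\frac{46}{- \frac{25}{8}} - \frac{115}{-215}\right) = - 492 \cdot \frac{1}{2} \cdot \frac{1}{18} \left(5 - 54\right) + \left(46 \left(- \frac{8}{25}\right) - - \frac{23}{43}\right) = - 492 \cdot \frac{1}{2} \cdot \frac{1}{18} \left(-49\right) + \left(- \frac{368}{25} + \frac{23}{43}\right) = \left(-492\right) \left(- \frac{49}{36}\right) - \frac{15249}{1075} = \frac{2009}{3} - \frac{15249}{1075} = \frac{2113928}{3225}$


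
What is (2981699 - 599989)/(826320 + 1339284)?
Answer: 1190855/1082802 ≈ 1.0998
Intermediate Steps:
(2981699 - 599989)/(826320 + 1339284) = 2381710/2165604 = 2381710*(1/2165604) = 1190855/1082802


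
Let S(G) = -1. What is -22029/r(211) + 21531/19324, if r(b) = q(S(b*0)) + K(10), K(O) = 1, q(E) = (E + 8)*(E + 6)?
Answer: -8852360/14493 ≈ -610.80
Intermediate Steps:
q(E) = (6 + E)*(8 + E) (q(E) = (8 + E)*(6 + E) = (6 + E)*(8 + E))
r(b) = 36 (r(b) = (48 + (-1)² + 14*(-1)) + 1 = (48 + 1 - 14) + 1 = 35 + 1 = 36)
-22029/r(211) + 21531/19324 = -22029/36 + 21531/19324 = -22029*1/36 + 21531*(1/19324) = -7343/12 + 21531/19324 = -8852360/14493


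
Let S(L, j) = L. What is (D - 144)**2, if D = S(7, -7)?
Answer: 18769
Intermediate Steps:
D = 7
(D - 144)**2 = (7 - 144)**2 = (-137)**2 = 18769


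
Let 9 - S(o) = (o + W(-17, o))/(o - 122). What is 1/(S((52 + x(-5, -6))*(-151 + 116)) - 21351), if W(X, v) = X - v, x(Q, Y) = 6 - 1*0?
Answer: -2152/45928001 ≈ -4.6856e-5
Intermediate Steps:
x(Q, Y) = 6 (x(Q, Y) = 6 + 0 = 6)
S(o) = 9 + 17/(-122 + o) (S(o) = 9 - (o + (-17 - o))/(o - 122) = 9 - (-17)/(-122 + o) = 9 + 17/(-122 + o))
1/(S((52 + x(-5, -6))*(-151 + 116)) - 21351) = 1/((-1081 + 9*((52 + 6)*(-151 + 116)))/(-122 + (52 + 6)*(-151 + 116)) - 21351) = 1/((-1081 + 9*(58*(-35)))/(-122 + 58*(-35)) - 21351) = 1/((-1081 + 9*(-2030))/(-122 - 2030) - 21351) = 1/((-1081 - 18270)/(-2152) - 21351) = 1/(-1/2152*(-19351) - 21351) = 1/(19351/2152 - 21351) = 1/(-45928001/2152) = -2152/45928001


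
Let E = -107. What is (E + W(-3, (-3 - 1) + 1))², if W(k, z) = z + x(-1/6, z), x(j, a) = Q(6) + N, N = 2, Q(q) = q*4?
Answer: 7056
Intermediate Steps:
Q(q) = 4*q
x(j, a) = 26 (x(j, a) = 4*6 + 2 = 24 + 2 = 26)
W(k, z) = 26 + z (W(k, z) = z + 26 = 26 + z)
(E + W(-3, (-3 - 1) + 1))² = (-107 + (26 + ((-3 - 1) + 1)))² = (-107 + (26 + (-4 + 1)))² = (-107 + (26 - 3))² = (-107 + 23)² = (-84)² = 7056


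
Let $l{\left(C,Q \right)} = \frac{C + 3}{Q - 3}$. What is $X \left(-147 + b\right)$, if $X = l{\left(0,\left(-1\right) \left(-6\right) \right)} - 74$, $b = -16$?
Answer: $11899$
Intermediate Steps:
$l{\left(C,Q \right)} = \frac{3 + C}{-3 + Q}$
$X = -73$ ($X = \frac{3 + 0}{-3 - -6} - 74 = \frac{1}{-3 + 6} \cdot 3 - 74 = \frac{1}{3} \cdot 3 - 74 = 1 - 74 = -73$)
$X \left(-147 + b\right) = - 73 \left(-147 - 16\right) = \left(-73\right) \left(-163\right) = 11899$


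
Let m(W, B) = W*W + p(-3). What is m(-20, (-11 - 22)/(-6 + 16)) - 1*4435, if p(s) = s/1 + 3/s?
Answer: -4039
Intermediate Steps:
p(s) = s + 3/s (p(s) = s*1 + 3/s = s + 3/s)
m(W, B) = -4 + W² (m(W, B) = W*W + (-3 + 3/(-3)) = W² + (-3 + 3*(-⅓)) = W² + (-3 - 1) = W² - 4 = -4 + W²)
m(-20, (-11 - 22)/(-6 + 16)) - 1*4435 = (-4 + (-20)²) - 1*4435 = (-4 + 400) - 4435 = 396 - 4435 = -4039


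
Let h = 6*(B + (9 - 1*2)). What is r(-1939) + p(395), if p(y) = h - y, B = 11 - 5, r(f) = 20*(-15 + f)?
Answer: -39397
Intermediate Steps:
r(f) = -300 + 20*f
B = 6
h = 78 (h = 6*(6 + (9 - 1*2)) = 6*(6 + (9 - 2)) = 6*(6 + 7) = 6*13 = 78)
p(y) = 78 - y
r(-1939) + p(395) = (-300 + 20*(-1939)) + (78 - 1*395) = (-300 - 38780) + (78 - 395) = -39080 - 317 = -39397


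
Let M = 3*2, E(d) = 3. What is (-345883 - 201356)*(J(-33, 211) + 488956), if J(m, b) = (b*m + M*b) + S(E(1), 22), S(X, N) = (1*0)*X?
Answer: -264458171901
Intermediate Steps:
S(X, N) = 0 (S(X, N) = 0*X = 0)
M = 6
J(m, b) = 6*b + b*m (J(m, b) = (b*m + 6*b) + 0 = (6*b + b*m) + 0 = 6*b + b*m)
(-345883 - 201356)*(J(-33, 211) + 488956) = (-345883 - 201356)*(211*(6 - 33) + 488956) = -547239*(211*(-27) + 488956) = -547239*(-5697 + 488956) = -547239*483259 = -264458171901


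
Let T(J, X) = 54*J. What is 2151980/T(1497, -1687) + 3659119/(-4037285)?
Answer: 4196180356289/163183022415 ≈ 25.715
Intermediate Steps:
2151980/T(1497, -1687) + 3659119/(-4037285) = 2151980/((54*1497)) + 3659119/(-4037285) = 2151980/80838 + 3659119*(-1/4037285) = 2151980*(1/80838) - 3659119/4037285 = 1075990/40419 - 3659119/4037285 = 4196180356289/163183022415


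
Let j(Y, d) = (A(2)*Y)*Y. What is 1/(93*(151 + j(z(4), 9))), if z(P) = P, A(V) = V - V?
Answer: 1/14043 ≈ 7.1210e-5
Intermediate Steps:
A(V) = 0
j(Y, d) = 0 (j(Y, d) = (0*Y)*Y = 0*Y = 0)
1/(93*(151 + j(z(4), 9))) = 1/(93*(151 + 0)) = 1/(93*151) = 1/14043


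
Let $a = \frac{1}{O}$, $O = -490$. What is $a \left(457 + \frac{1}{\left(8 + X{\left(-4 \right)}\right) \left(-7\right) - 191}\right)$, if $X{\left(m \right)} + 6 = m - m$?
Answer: $- \frac{46842}{50225} \approx -0.93264$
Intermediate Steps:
$X{\left(m \right)} = -6$ ($X{\left(m \right)} = -6 + \left(m - m\right) = -6 + 0 = -6$)
$a = - \frac{1}{490}$ ($a = \frac{1}{-490} = - \frac{1}{490} \approx -0.0020408$)
$a \left(457 + \frac{1}{\left(8 + X{\left(-4 \right)}\right) \left(-7\right) - 191}\right) = - \frac{457 + \frac{1}{\left(8 - 6\right) \left(-7\right) - 191}}{490} = - \frac{457 + \frac{1}{2 \left(-7\right) - 191}}{490} = - \frac{457 + \frac{1}{-14 - 191}}{490} = - \frac{457 + \frac{1}{-205}}{490} = - \frac{457 - \frac{1}{205}}{490} = \left(- \frac{1}{490}\right) \frac{93684}{205} = - \frac{46842}{50225}$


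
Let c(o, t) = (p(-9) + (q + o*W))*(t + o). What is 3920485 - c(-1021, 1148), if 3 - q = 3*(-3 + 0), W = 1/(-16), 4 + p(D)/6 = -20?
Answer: 62866317/16 ≈ 3.9291e+6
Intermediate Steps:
p(D) = -144 (p(D) = -24 + 6*(-20) = -24 - 120 = -144)
W = -1/16 ≈ -0.062500
q = 12 (q = 3 - 3*(-3 + 0) = 3 - 3*(-3) = 3 - 1*(-9) = 3 + 9 = 12)
c(o, t) = (-132 - o/16)*(o + t) (c(o, t) = (-144 + (12 + o*(-1/16)))*(t + o) = (-144 + (12 - o/16))*(o + t) = (-132 - o/16)*(o + t))
3920485 - c(-1021, 1148) = 3920485 - (-132*(-1021) - 132*1148 - 1/16*(-1021)² - 1/16*(-1021)*1148) = 3920485 - (134772 - 151536 - 1/16*1042441 + 293027/4) = 3920485 - (134772 - 151536 - 1042441/16 + 293027/4) = 3920485 - 1*(-138557/16) = 3920485 + 138557/16 = 62866317/16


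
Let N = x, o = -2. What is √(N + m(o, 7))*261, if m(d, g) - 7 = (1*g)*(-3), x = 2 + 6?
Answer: 261*I*√6 ≈ 639.32*I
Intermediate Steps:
x = 8
N = 8
m(d, g) = 7 - 3*g (m(d, g) = 7 + (1*g)*(-3) = 7 + g*(-3) = 7 - 3*g)
√(N + m(o, 7))*261 = √(8 + (7 - 3*7))*261 = √(8 + (7 - 21))*261 = √(8 - 14)*261 = √(-6)*261 = (I*√6)*261 = 261*I*√6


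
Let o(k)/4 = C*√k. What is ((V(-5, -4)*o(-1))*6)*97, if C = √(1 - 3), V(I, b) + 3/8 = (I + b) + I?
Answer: 33465*√2 ≈ 47327.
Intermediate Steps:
V(I, b) = -3/8 + b + 2*I (V(I, b) = -3/8 + ((I + b) + I) = -3/8 + (b + 2*I) = -3/8 + b + 2*I)
C = I*√2 (C = √(-2) = I*√2 ≈ 1.4142*I)
o(k) = 4*I*√2*√k (o(k) = 4*((I*√2)*√k) = 4*(I*√2*√k) = 4*I*√2*√k)
((V(-5, -4)*o(-1))*6)*97 = (((-3/8 - 4 + 2*(-5))*(4*I*√2*√(-1)))*6)*97 = (((-3/8 - 4 - 10)*(4*I*√2*I))*6)*97 = (-(-115)*√2/2*6)*97 = ((115*√2/2)*6)*97 = (345*√2)*97 = 33465*√2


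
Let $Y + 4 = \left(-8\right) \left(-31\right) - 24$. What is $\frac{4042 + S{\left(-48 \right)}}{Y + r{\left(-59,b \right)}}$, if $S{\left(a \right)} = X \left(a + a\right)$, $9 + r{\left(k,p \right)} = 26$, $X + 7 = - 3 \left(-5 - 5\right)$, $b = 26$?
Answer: $\frac{1834}{237} \approx 7.7384$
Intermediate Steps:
$X = 23$ ($X = -7 - 3 \left(-5 - 5\right) = -7 - -30 = -7 + 30 = 23$)
$r{\left(k,p \right)} = 17$ ($r{\left(k,p \right)} = -9 + 26 = 17$)
$S{\left(a \right)} = 46 a$ ($S{\left(a \right)} = 23 \left(a + a\right) = 23 \cdot 2 a = 46 a$)
$Y = 220$ ($Y = -4 - -224 = -4 + \left(248 - 24\right) = -4 + 224 = 220$)
$\frac{4042 + S{\left(-48 \right)}}{Y + r{\left(-59,b \right)}} = \frac{4042 + 46 \left(-48\right)}{220 + 17} = \frac{4042 - 2208}{237} = 1834 \cdot \frac{1}{237} = \frac{1834}{237}$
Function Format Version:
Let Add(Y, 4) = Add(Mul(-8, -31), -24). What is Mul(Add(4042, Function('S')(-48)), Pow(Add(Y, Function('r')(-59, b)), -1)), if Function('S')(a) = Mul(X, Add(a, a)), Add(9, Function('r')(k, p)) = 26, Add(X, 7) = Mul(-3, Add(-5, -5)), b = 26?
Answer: Rational(1834, 237) ≈ 7.7384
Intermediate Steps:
X = 23 (X = Add(-7, Mul(-3, Add(-5, -5))) = Add(-7, Mul(-3, -10)) = Add(-7, 30) = 23)
Function('r')(k, p) = 17 (Function('r')(k, p) = Add(-9, 26) = 17)
Function('S')(a) = Mul(46, a) (Function('S')(a) = Mul(23, Add(a, a)) = Mul(23, Mul(2, a)) = Mul(46, a))
Y = 220 (Y = Add(-4, Add(Mul(-8, -31), -24)) = Add(-4, Add(248, -24)) = Add(-4, 224) = 220)
Mul(Add(4042, Function('S')(-48)), Pow(Add(Y, Function('r')(-59, b)), -1)) = Mul(Add(4042, Mul(46, -48)), Pow(Add(220, 17), -1)) = Mul(Add(4042, -2208), Pow(237, -1)) = Mul(1834, Rational(1, 237)) = Rational(1834, 237)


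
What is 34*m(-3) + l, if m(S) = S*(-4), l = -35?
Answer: 373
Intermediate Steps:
m(S) = -4*S
34*m(-3) + l = 34*(-4*(-3)) - 35 = 34*12 - 35 = 408 - 35 = 373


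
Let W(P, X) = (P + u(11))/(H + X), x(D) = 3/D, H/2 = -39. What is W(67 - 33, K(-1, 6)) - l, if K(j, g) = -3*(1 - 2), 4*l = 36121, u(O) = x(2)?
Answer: -2709217/300 ≈ -9030.7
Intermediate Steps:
H = -78 (H = 2*(-39) = -78)
u(O) = 3/2
l = 36121/4 (l = (1/4)*36121 = 36121/4 ≈ 9030.3)
K(j, g) = 3 (K(j, g) = -3*(-1) = 3)
W(P, X) = (3/2 + P)/(-78 + X) (W(P, X) = (P + 3/2)/(-78 + X) = (3/2 + P)/(-78 + X))
W(67 - 33, K(-1, 6)) - l = (3/2 + (67 - 33))/(-78 + 3) - 1*36121/4 = (3/2 + 34)/(-75) - 36121/4 = -1/75*71/2 - 36121/4 = -71/150 - 36121/4 = -2709217/300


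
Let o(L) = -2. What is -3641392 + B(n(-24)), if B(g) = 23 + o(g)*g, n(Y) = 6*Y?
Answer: -3641081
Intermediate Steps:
B(g) = 23 - 2*g
-3641392 + B(n(-24)) = -3641392 + (23 - 12*(-24)) = -3641392 + (23 - 2*(-144)) = -3641392 + (23 + 288) = -3641392 + 311 = -3641081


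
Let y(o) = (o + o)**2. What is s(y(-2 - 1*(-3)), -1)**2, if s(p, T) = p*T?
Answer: 16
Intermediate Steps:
y(o) = 4*o**2 (y(o) = (2*o)**2 = 4*o**2)
s(p, T) = T*p
s(y(-2 - 1*(-3)), -1)**2 = (-4*(-2 - 1*(-3))**2)**2 = (-4*(-2 + 3)**2)**2 = (-4*1**2)**2 = (-4)**2 = 16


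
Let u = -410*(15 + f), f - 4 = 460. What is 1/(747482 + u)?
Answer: 1/551092 ≈ 1.8146e-6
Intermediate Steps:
f = 464 (f = 4 + 460 = 464)
u = -196390 (u = -410*(15 + 464) = -410*479 = -196390)
1/(747482 + u) = 1/(747482 - 196390) = 1/551092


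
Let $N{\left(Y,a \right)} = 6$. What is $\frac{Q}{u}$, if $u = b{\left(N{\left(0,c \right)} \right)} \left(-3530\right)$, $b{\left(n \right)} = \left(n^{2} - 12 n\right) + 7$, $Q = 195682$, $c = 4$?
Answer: $\frac{97841}{51185} \approx 1.9115$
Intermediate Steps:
$b{\left(n \right)} = 7 + n^{2} - 12 n$
$u = 102370$ ($u = \left(7 + 6^{2} - 72\right) \left(-3530\right) = \left(7 + 36 - 72\right) \left(-3530\right) = \left(-29\right) \left(-3530\right) = 102370$)
$\frac{Q}{u} = \frac{195682}{102370} = 195682 \cdot \frac{1}{102370} = \frac{97841}{51185}$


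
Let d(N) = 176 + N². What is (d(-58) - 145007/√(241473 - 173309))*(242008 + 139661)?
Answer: 1351108260 - 55344676683*√17041/34082 ≈ 1.1391e+9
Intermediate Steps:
(d(-58) - 145007/√(241473 - 173309))*(242008 + 139661) = ((176 + (-58)²) - 145007/√(241473 - 173309))*(242008 + 139661) = ((176 + 3364) - 145007*√17041/34082)*381669 = (3540 - 145007*√17041/34082)*381669 = 1351108260 - 55344676683*√17041/34082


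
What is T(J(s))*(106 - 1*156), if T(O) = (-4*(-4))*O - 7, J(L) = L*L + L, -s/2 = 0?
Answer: 350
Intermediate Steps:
s = 0 (s = -2*0 = 0)
J(L) = L + L**2 (J(L) = L**2 + L = L + L**2)
T(O) = -7 + 16*O (T(O) = 16*O - 7 = -7 + 16*O)
T(J(s))*(106 - 1*156) = (-7 + 16*(0*(1 + 0)))*(106 - 1*156) = (-7 + 16*(0*1))*(106 - 156) = (-7 + 16*0)*(-50) = (-7 + 0)*(-50) = -7*(-50) = 350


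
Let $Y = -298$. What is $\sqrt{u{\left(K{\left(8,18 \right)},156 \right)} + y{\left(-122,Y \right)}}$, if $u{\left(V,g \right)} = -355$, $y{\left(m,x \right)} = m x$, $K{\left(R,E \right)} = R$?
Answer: $\sqrt{36001} \approx 189.74$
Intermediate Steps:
$\sqrt{u{\left(K{\left(8,18 \right)},156 \right)} + y{\left(-122,Y \right)}} = \sqrt{-355 - -36356} = \sqrt{-355 + 36356} = \sqrt{36001}$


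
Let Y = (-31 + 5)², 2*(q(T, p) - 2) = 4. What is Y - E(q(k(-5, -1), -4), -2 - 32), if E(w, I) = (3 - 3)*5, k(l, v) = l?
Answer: 676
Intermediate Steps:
q(T, p) = 4 (q(T, p) = 2 + (½)*4 = 2 + 2 = 4)
E(w, I) = 0 (E(w, I) = 0*5 = 0)
Y = 676 (Y = (-26)² = 676)
Y - E(q(k(-5, -1), -4), -2 - 32) = 676 - 1*0 = 676 + 0 = 676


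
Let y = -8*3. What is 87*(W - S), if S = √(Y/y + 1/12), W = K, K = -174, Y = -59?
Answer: -15138 - 29*√366/4 ≈ -15277.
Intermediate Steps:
W = -174
y = -24
S = √366/12 (S = √(-59/(-24) + 1/12) = √(-59*(-1/24) + 1/12) = √(59/24 + 1/12) = √(61/24) = √366/12 ≈ 1.5943)
87*(W - S) = 87*(-174 - √366/12) = -15138 - 29*√366/4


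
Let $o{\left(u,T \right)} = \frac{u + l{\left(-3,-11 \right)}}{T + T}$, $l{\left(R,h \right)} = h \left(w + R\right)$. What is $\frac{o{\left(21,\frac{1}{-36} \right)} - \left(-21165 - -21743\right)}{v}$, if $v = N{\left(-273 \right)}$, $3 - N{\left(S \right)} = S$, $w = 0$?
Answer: $- \frac{775}{138} \approx -5.6159$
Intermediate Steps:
$N{\left(S \right)} = 3 - S$
$l{\left(R,h \right)} = R h$ ($l{\left(R,h \right)} = h \left(0 + R\right) = h R = R h$)
$o{\left(u,T \right)} = \frac{33 + u}{2 T}$ ($o{\left(u,T \right)} = \frac{u - -33}{T + T} = \frac{u + 33}{2 T} = \left(33 + u\right) \frac{1}{2 T} = \frac{33 + u}{2 T}$)
$v = 276$ ($v = 3 - -273 = 3 + 273 = 276$)
$\frac{o{\left(21,\frac{1}{-36} \right)} - \left(-21165 - -21743\right)}{v} = \frac{\frac{33 + 21}{2 \frac{1}{-36}} - \left(-21165 - -21743\right)}{276} = \left(\frac{1}{2} \frac{1}{- \frac{1}{36}} \cdot 54 - \left(-21165 + 21743\right)\right) \frac{1}{276} = \left(\frac{1}{2} \left(-36\right) 54 - 578\right) \frac{1}{276} = \left(-972 - 578\right) \frac{1}{276} = \left(-1550\right) \frac{1}{276} = - \frac{775}{138}$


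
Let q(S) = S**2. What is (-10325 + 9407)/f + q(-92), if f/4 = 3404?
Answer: 57622453/6808 ≈ 8463.9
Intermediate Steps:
f = 13616 (f = 4*3404 = 13616)
(-10325 + 9407)/f + q(-92) = (-10325 + 9407)/13616 + (-92)**2 = -918*1/13616 + 8464 = -459/6808 + 8464 = 57622453/6808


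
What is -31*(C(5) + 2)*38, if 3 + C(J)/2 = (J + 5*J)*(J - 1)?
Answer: -278008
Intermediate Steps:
C(J) = -6 + 12*J*(-1 + J) (C(J) = -6 + 2*((J + 5*J)*(J - 1)) = -6 + 2*((6*J)*(-1 + J)) = -6 + 2*(6*J*(-1 + J)) = -6 + 12*J*(-1 + J))
-31*(C(5) + 2)*38 = -31*((-6 - 12*5 + 12*5²) + 2)*38 = -31*((-6 - 60 + 12*25) + 2)*38 = -31*((-6 - 60 + 300) + 2)*38 = -31*(234 + 2)*38 = -31*236*38 = -7316*38 = -278008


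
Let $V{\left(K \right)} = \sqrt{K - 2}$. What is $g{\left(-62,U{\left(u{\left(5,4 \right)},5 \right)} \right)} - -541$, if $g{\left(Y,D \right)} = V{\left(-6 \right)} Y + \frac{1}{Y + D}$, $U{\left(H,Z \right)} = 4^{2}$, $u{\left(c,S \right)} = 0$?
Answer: $\frac{24885}{46} - 124 i \sqrt{2} \approx 540.98 - 175.36 i$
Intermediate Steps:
$V{\left(K \right)} = \sqrt{-2 + K}$
$U{\left(H,Z \right)} = 16$
$g{\left(Y,D \right)} = \frac{1}{D + Y} + 2 i Y \sqrt{2}$ ($g{\left(Y,D \right)} = \sqrt{-2 - 6} Y + \frac{1}{Y + D} = \sqrt{-8} Y + \frac{1}{D + Y} = 2 i \sqrt{2} Y + \frac{1}{D + Y} = 2 i Y \sqrt{2} + \frac{1}{D + Y} = \frac{1}{D + Y} + 2 i Y \sqrt{2}$)
$g{\left(-62,U{\left(u{\left(5,4 \right)},5 \right)} \right)} - -541 = \frac{1 + 2 i \sqrt{2} \left(-62\right)^{2} + 2 i 16 \left(-62\right) \sqrt{2}}{16 - 62} - -541 = \frac{1 + 2 i \sqrt{2} \cdot 3844 - 1984 i \sqrt{2}}{-46} + 541 = - \frac{1 + 7688 i \sqrt{2} - 1984 i \sqrt{2}}{46} + 541 = - \frac{1 + 5704 i \sqrt{2}}{46} + 541 = \left(- \frac{1}{46} - 124 i \sqrt{2}\right) + 541 = \frac{24885}{46} - 124 i \sqrt{2}$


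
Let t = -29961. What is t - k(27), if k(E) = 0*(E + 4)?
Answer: -29961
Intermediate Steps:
k(E) = 0 (k(E) = 0*(4 + E) = 0)
t - k(27) = -29961 - 1*0 = -29961 + 0 = -29961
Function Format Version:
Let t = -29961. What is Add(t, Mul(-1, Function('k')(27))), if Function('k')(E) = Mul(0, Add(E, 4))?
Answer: -29961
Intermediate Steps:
Function('k')(E) = 0 (Function('k')(E) = Mul(0, Add(4, E)) = 0)
Add(t, Mul(-1, Function('k')(27))) = Add(-29961, Mul(-1, 0)) = Add(-29961, 0) = -29961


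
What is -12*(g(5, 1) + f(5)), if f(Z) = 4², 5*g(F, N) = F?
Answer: -204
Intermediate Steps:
g(F, N) = F/5
f(Z) = 16
-12*(g(5, 1) + f(5)) = -12*((⅕)*5 + 16) = -12*(1 + 16) = -12*17 = -204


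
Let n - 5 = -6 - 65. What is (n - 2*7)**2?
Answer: 6400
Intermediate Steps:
n = -66 (n = 5 + (-6 - 65) = 5 - 71 = -66)
(n - 2*7)**2 = (-66 - 2*7)**2 = (-66 - 14)**2 = (-80)**2 = 6400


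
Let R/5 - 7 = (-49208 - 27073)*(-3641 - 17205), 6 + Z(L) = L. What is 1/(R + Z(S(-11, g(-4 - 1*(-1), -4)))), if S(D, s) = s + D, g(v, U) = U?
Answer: 1/7950768644 ≈ 1.2577e-10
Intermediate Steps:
S(D, s) = D + s
Z(L) = -6 + L
R = 7950768665 (R = 35 + 5*((-49208 - 27073)*(-3641 - 17205)) = 35 + 5*(-76281*(-20846)) = 35 + 5*1590153726 = 35 + 7950768630 = 7950768665)
1/(R + Z(S(-11, g(-4 - 1*(-1), -4)))) = 1/(7950768665 + (-6 + (-11 - 4))) = 1/(7950768665 + (-6 - 15)) = 1/(7950768665 - 21) = 1/7950768644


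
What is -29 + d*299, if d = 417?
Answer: 124654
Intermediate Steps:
-29 + d*299 = -29 + 417*299 = -29 + 124683 = 124654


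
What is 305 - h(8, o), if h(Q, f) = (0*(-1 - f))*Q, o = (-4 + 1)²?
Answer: 305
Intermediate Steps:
o = 9 (o = (-3)² = 9)
h(Q, f) = 0 (h(Q, f) = 0*Q = 0)
305 - h(8, o) = 305 - 1*0 = 305 + 0 = 305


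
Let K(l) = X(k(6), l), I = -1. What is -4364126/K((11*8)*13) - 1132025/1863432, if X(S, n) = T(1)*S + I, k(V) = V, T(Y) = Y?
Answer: -8132257700557/9317160 ≈ -8.7283e+5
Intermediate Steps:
X(S, n) = -1 + S (X(S, n) = 1*S - 1 = S - 1 = -1 + S)
K(l) = 5 (K(l) = -1 + 6 = 5)
-4364126/K((11*8)*13) - 1132025/1863432 = -4364126/5 - 1132025/1863432 = -8132257700557/9317160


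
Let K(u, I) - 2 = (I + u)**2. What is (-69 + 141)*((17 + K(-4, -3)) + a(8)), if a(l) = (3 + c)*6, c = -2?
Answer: 5328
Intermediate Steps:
a(l) = 6 (a(l) = (3 - 2)*6 = 1*6 = 6)
K(u, I) = 2 + (I + u)**2
(-69 + 141)*((17 + K(-4, -3)) + a(8)) = (-69 + 141)*((17 + (2 + (-3 - 4)**2)) + 6) = 72*((17 + (2 + (-7)**2)) + 6) = 72*((17 + (2 + 49)) + 6) = 72*((17 + 51) + 6) = 72*(68 + 6) = 72*74 = 5328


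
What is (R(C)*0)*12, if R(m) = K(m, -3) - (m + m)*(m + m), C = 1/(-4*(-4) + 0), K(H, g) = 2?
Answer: 0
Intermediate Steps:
C = 1/16 (C = 1/(16 + 0) = 1/16 ≈ 0.062500)
R(m) = 2 - 4*m² (R(m) = 2 - (m + m)*(m + m) = 2 - 2*m*2*m = 2 - 4*m²)
(R(C)*0)*12 = ((2 - 4*(1/16)²)*0)*12 = ((2 - 4*1/256)*0)*12 = ((2 - 1/64)*0)*12 = ((127/64)*0)*12 = 0*12 = 0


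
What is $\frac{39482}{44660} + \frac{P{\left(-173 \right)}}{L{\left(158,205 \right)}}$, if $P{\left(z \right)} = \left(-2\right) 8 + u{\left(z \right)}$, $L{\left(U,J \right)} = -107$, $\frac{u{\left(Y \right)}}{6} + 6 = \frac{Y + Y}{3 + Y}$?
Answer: $\frac{51012891}{40618270} \approx 1.2559$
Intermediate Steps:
$u{\left(Y \right)} = -36 + \frac{12 Y}{3 + Y}$ ($u{\left(Y \right)} = -36 + 6 \frac{Y + Y}{3 + Y} = -36 + 6 \frac{2 Y}{3 + Y} = -36 + \frac{12 Y}{3 + Y}$)
$P{\left(z \right)} = -16 + \frac{12 \left(-9 - 2 z\right)}{3 + z}$ ($P{\left(z \right)} = \left(-2\right) 8 + \frac{12 \left(-9 - 2 z\right)}{3 + z} = -16 + \frac{12 \left(-9 - 2 z\right)}{3 + z}$)
$\frac{39482}{44660} + \frac{P{\left(-173 \right)}}{L{\left(158,205 \right)}} = \frac{39482}{44660} + \frac{4 \frac{1}{3 - 173} \left(-39 - -1730\right)}{-107} = 39482 \cdot \frac{1}{44660} + \frac{4 \left(-39 + 1730\right)}{-170} \left(- \frac{1}{107}\right) = \frac{19741}{22330} + 4 \left(- \frac{1}{170}\right) 1691 \left(- \frac{1}{107}\right) = \frac{19741}{22330} - - \frac{3382}{9095} = \frac{19741}{22330} + \frac{3382}{9095} = \frac{51012891}{40618270}$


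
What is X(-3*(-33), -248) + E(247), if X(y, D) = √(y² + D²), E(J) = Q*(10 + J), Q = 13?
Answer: 3341 + √71305 ≈ 3608.0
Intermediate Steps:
E(J) = 130 + 13*J (E(J) = 13*(10 + J) = 130 + 13*J)
X(y, D) = √(D² + y²)
X(-3*(-33), -248) + E(247) = √((-248)² + (-3*(-33))²) + (130 + 13*247) = √(61504 + 99²) + (130 + 3211) = √(61504 + 9801) + 3341 = √71305 + 3341 = 3341 + √71305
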